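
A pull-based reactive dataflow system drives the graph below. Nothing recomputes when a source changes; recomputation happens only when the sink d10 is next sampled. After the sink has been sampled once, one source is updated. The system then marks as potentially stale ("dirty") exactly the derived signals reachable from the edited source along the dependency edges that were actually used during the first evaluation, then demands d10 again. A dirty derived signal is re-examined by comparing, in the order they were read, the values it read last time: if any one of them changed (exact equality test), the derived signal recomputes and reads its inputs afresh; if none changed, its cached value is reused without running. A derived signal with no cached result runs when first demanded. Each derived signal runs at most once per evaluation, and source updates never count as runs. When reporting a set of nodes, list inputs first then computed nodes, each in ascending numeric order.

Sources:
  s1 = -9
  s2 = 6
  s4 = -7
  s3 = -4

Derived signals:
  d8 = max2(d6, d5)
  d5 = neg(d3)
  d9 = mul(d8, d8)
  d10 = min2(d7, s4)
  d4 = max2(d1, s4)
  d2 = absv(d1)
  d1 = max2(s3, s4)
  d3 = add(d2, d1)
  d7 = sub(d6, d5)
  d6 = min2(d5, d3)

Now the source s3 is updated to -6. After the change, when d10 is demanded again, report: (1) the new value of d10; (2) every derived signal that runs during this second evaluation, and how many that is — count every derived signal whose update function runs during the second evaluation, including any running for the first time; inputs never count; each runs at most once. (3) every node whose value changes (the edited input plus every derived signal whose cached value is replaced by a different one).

First evaluation (everything demanded from the output):
  d1 = max2(-4, -7) = -4
  d2 = absv(-4) = 4
  d3 = add(4, -4) = 0
  d5 = neg(0) = 0
  d6 = min2(0, 0) = 0
  d7 = sub(0, 0) = 0
  d10 = min2(0, -7) = -7

Propagation after the edit:
  d1: runs — s3 -4->-6; result -6.
  d2: runs — d1 -4->-6; result 6.
  d3: runs — d2 4->6; d1 -4->-6; result 0 (same value as before).
  d5: checked — values it read are unchanged (d3 unchanged); reused cached 0 without running.
  d6: checked — values it read are unchanged (d5 unchanged, d3 unchanged); reused cached 0 without running.
  d7: checked — values it read are unchanged (d6 unchanged, d5 unchanged); reused cached 0 without running.
  d10: checked — values it read are unchanged (d7 unchanged, s4 unchanged); reused cached -7 without running.

Key observation: the change is absorbed at d3 — it re-runs but produces the same value, and the output's value is unchanged.

New value of d10: -7.
Derived signals that run: d1, d2, d3 — 3 in total.
Values that change: s3, d1, d2.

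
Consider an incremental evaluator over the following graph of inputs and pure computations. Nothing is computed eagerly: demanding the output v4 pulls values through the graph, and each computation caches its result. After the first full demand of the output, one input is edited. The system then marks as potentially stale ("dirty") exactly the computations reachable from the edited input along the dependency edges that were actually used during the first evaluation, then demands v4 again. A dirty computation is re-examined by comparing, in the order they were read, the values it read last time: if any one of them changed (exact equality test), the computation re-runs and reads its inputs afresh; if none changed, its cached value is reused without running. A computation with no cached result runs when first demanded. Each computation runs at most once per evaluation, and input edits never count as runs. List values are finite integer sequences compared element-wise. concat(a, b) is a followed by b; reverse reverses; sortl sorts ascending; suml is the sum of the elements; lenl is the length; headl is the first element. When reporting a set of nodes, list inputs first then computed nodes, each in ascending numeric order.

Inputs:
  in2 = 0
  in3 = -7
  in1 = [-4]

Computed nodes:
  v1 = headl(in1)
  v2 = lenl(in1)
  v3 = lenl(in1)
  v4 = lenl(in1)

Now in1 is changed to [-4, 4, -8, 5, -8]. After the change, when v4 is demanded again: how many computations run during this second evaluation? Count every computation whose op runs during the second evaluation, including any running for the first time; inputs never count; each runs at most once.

Initial pass — values computed on the first demand:
  v4 = lenl([-4]) = 1

Second demand — change propagation:
  v4: re-runs because in1 [-4]->[-4, 4, -8, 5, -8]; new result 5.

Run set: v4 (1 run).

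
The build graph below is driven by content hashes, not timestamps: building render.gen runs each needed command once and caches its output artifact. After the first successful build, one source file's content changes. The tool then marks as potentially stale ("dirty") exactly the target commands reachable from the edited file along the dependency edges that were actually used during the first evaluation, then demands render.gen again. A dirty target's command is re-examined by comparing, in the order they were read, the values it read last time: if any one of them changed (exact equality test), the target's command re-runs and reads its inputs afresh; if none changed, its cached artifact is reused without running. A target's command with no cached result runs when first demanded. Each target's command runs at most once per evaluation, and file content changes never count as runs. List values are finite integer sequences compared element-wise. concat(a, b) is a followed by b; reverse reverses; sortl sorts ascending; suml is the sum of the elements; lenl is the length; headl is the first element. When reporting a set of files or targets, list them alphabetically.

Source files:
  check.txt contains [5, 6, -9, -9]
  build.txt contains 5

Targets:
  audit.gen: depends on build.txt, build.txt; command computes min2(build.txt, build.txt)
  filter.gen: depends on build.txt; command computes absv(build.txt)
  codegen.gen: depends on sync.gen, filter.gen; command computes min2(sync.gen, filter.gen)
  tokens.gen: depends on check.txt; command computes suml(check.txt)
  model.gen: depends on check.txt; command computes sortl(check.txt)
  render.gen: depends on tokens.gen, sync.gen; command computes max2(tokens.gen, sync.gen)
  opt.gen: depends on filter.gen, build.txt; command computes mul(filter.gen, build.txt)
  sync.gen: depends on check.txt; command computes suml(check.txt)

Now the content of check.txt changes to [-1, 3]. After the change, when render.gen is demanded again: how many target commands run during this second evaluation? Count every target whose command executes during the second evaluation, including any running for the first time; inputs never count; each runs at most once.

Initial pass — values computed on the first demand:
  sync.gen = suml([5, 6, -9, -9]) = -7
  tokens.gen = suml([5, 6, -9, -9]) = -7
  render.gen = max2(-7, -7) = -7

Second demand — change propagation:
  sync.gen: re-runs because check.txt [5, 6, -9, -9]->[-1, 3]; new result 2.
  tokens.gen: re-runs because check.txt [5, 6, -9, -9]->[-1, 3]; new result 2.
  render.gen: re-runs because tokens.gen -7->2; sync.gen -7->2; new result 2.

Run set: render.gen, sync.gen, tokens.gen (3 run).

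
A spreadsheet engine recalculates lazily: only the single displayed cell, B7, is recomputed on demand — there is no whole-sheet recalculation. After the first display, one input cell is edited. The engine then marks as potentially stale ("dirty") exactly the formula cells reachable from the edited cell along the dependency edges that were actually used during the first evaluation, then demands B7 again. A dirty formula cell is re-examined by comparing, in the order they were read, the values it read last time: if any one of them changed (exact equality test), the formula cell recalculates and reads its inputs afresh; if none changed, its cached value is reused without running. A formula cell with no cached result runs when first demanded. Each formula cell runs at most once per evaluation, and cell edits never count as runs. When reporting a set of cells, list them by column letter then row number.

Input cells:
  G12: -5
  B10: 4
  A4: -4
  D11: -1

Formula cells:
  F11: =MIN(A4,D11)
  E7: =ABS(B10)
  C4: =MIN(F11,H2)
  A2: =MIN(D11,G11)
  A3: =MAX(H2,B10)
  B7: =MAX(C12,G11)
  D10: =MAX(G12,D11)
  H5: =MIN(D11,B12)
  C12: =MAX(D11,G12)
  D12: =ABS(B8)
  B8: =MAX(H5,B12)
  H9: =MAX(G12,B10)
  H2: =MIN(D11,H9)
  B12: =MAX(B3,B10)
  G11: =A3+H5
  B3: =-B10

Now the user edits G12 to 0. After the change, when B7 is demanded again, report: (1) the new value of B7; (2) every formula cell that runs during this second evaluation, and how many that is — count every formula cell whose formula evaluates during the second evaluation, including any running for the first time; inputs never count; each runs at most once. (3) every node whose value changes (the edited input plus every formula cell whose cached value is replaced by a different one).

First evaluation (everything demanded from the output):
  B3 = -(4) = -4
  B12 = MAX(-4, 4) = 4
  C12 = MAX(-1, -5) = -1
  H5 = MIN(-1, 4) = -1
  H9 = MAX(-5, 4) = 4
  H2 = MIN(-1, 4) = -1
  A3 = MAX(-1, 4) = 4
  G11 = 4 + -1 = 3
  B7 = MAX(-1, 3) = 3

Propagation after the edit:
  C12: runs — G12 -5->0; result 0.
  H9: runs — G12 -5->0; result 4 (same value as before).
  H2: checked — values it read are unchanged (D11 unchanged, H9 unchanged); reused cached -1 without running.
  A3: checked — values it read are unchanged (H2 unchanged, B10 unchanged); reused cached 4 without running.
  G11: checked — values it read are unchanged (A3 unchanged, H5 unchanged); reused cached 3 without running.
  B7: runs — C12 -1->0; result 3 (same value as before).

Key observation: the cutoff stops propagation at H2 — its inputs' values are unchanged, so it reuses its cache.

New value of B7: 3.
Formula cells that run: B7, C12, H9 — 3 in total.
Values that change: C12, G12.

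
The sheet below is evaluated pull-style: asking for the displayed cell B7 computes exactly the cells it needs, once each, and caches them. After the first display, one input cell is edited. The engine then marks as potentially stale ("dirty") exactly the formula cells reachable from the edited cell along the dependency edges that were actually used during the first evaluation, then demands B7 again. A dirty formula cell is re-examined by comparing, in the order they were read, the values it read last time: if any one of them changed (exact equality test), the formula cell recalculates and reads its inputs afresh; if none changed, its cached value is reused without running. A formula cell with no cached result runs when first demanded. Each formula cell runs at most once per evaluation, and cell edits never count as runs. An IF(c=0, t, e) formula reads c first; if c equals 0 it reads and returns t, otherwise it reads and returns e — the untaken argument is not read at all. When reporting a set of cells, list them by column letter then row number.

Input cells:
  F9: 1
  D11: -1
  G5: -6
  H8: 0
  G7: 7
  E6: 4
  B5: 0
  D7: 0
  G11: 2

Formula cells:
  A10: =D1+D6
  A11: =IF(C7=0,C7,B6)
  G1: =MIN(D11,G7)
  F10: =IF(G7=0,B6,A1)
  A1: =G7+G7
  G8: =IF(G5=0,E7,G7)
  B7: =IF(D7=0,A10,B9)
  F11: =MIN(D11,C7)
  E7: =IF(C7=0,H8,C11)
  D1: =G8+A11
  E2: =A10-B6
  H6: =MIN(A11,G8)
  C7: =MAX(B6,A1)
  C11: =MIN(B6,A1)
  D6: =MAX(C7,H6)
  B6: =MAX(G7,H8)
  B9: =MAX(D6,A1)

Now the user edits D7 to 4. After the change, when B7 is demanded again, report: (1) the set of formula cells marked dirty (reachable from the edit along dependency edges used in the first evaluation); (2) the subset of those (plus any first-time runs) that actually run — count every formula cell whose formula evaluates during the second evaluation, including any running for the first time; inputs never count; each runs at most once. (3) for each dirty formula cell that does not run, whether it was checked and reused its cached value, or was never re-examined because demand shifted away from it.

The edit dirties: B7.
2 formula cells run: B7, B9.
No dirty formula cell escaped a run.
Note the branch switch — B9 had no cache and runs now for the first time.

First demand of the output computes:
  A1 = 7 + 7 = 14
  B6 = MAX(7, 0) = 7
  C7 = MAX(7, 14) = 14
  A11 = IF(C7=0: C7=14 -> else branch B6) = 7
  G8 = IF(G5=0: G5=-6 -> else branch G7) = 7
  D1 = 7 + 7 = 14
  H6 = MIN(7, 7) = 7
  D6 = MAX(14, 7) = 14
  A10 = 14 + 14 = 28
  B7 = IF(D7=0: D7=0 -> then branch A10) = 28

After the edit, cleaning proceeds:
  B9: had never run; runs now, result 14.
  B7: a read changed (D7 0->4) — executes, giving 14.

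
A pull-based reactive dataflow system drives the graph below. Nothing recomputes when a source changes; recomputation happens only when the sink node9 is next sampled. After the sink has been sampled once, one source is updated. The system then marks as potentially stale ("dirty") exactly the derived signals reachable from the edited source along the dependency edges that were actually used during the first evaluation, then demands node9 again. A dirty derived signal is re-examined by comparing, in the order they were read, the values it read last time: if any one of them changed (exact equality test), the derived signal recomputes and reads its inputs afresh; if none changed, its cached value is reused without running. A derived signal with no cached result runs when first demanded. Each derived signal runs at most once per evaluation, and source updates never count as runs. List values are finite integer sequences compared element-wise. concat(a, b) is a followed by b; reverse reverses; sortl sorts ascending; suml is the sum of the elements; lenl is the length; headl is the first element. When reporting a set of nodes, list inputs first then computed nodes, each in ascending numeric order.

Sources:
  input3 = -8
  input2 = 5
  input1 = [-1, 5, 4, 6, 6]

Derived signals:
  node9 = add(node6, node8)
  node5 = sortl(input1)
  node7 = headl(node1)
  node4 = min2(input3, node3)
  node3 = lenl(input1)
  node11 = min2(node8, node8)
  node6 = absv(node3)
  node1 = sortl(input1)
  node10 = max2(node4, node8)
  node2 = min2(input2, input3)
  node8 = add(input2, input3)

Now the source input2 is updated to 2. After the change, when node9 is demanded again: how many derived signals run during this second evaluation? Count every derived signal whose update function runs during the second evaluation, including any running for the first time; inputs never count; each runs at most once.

First evaluation (everything demanded from the output):
  node3 = lenl([-1, 5, 4, 6, 6]) = 5
  node6 = absv(5) = 5
  node8 = add(5, -8) = -3
  node9 = add(5, -3) = 2

Propagation after the edit:
  node8: runs — input2 5->2; result -6.
  node9: runs — node8 -3->-6; result -1.

Derived signals that run: node8, node9 — 2 in total.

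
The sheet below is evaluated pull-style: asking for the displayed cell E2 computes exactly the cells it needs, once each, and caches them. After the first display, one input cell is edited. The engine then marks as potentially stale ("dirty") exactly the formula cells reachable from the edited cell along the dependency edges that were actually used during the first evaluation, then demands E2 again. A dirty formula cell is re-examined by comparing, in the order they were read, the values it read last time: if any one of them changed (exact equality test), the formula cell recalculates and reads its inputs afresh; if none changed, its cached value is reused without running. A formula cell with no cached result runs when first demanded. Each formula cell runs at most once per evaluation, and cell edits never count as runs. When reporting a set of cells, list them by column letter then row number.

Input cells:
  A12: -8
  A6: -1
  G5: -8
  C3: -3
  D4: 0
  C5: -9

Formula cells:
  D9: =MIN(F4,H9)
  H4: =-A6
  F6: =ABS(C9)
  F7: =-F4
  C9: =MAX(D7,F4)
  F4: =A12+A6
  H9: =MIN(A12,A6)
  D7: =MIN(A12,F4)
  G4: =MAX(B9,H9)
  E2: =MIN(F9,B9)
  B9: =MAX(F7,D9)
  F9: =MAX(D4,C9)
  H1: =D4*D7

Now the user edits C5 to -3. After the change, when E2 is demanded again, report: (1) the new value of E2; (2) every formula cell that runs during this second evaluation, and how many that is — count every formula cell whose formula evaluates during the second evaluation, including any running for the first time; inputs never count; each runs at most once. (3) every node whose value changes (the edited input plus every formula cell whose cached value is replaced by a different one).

Demanding E2 again yields 0.
0 formula cells run: none.
The nodes whose values change: C5.
Note the shortcut — nothing in the graph depends on C5 at all, so no recomputation happens.

First demand of the output computes:
  F4 = -8 + -1 = -9
  D7 = MIN(-8, -9) = -9
  C9 = MAX(-9, -9) = -9
  F7 = -(-9) = 9
  F9 = MAX(0, -9) = 0
  H9 = MIN(-8, -1) = -8
  D9 = MIN(-9, -8) = -9
  B9 = MAX(9, -9) = 9
  E2 = MIN(0, 9) = 0

After the edit, cleaning proceeds:
  no node depends on C5 at all; the second demand re-runs nothing.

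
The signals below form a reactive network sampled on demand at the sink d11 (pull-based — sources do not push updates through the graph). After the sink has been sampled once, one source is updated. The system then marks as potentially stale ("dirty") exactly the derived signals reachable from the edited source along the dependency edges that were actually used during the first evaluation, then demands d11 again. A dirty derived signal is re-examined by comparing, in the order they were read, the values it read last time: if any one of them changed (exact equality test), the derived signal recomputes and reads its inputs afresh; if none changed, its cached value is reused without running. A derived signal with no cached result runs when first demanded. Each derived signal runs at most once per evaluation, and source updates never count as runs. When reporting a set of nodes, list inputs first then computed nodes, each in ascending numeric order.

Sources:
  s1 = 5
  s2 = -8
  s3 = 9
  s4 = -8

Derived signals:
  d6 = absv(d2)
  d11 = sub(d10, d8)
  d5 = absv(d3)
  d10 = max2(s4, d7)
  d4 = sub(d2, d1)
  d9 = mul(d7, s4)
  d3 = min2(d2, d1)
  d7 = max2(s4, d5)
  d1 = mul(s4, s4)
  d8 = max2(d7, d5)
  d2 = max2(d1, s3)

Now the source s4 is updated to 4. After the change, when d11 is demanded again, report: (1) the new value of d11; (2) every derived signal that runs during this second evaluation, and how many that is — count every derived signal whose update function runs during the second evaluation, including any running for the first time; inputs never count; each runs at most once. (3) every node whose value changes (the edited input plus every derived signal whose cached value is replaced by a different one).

Initial pass — values computed on the first demand:
  d1 = mul(-8, -8) = 64
  d2 = max2(64, 9) = 64
  d3 = min2(64, 64) = 64
  d5 = absv(64) = 64
  d7 = max2(-8, 64) = 64
  d8 = max2(64, 64) = 64
  d10 = max2(-8, 64) = 64
  d11 = sub(64, 64) = 0

Second demand — change propagation:
  d1: re-runs because s4 -8->4; s4 -8->4; new result 16.
  d2: re-runs because d1 64->16; new result 16.
  d3: re-runs because d2 64->16; d1 64->16; new result 16.
  d5: re-runs because d3 64->16; new result 16.
  d7: re-runs because s4 -8->4; d5 64->16; new result 16.
  d8: re-runs because d7 64->16; d5 64->16; new result 16.
  d10: re-runs because s4 -8->4; d7 64->16; new result 16.
  d11: re-runs because d10 64->16; d8 64->16; new result 0 (unchanged).

d11 now evaluates to 0.
Run set: d1, d2, d3, d5, d7, d8, d10, d11 (8 run).
Changed values: s4, d1, d2, d3, d5, d7, d8, d10.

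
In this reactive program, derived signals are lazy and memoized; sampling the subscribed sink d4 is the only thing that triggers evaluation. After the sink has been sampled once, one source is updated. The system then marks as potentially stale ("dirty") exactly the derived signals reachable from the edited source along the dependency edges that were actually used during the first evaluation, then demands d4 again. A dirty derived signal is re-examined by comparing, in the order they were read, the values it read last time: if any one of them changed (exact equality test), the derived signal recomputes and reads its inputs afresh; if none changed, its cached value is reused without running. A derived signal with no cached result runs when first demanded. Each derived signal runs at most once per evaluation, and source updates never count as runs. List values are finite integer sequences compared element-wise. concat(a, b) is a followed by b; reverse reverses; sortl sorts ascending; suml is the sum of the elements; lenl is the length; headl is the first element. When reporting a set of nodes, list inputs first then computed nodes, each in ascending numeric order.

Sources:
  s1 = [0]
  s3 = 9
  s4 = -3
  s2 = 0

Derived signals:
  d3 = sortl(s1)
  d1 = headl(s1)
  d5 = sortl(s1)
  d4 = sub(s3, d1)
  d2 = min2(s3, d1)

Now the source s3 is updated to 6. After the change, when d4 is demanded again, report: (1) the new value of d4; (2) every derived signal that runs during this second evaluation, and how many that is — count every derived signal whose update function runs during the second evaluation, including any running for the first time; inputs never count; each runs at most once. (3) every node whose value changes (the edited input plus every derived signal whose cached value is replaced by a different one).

Demanding d4 again yields 6.
1 derived signals run: d4.
The nodes whose values change: s3, d4.

First demand of the output computes:
  d1 = headl([0]) = 0
  d4 = sub(9, 0) = 9

After the edit, cleaning proceeds:
  d4: a read changed (s3 9->6) — executes, giving 6.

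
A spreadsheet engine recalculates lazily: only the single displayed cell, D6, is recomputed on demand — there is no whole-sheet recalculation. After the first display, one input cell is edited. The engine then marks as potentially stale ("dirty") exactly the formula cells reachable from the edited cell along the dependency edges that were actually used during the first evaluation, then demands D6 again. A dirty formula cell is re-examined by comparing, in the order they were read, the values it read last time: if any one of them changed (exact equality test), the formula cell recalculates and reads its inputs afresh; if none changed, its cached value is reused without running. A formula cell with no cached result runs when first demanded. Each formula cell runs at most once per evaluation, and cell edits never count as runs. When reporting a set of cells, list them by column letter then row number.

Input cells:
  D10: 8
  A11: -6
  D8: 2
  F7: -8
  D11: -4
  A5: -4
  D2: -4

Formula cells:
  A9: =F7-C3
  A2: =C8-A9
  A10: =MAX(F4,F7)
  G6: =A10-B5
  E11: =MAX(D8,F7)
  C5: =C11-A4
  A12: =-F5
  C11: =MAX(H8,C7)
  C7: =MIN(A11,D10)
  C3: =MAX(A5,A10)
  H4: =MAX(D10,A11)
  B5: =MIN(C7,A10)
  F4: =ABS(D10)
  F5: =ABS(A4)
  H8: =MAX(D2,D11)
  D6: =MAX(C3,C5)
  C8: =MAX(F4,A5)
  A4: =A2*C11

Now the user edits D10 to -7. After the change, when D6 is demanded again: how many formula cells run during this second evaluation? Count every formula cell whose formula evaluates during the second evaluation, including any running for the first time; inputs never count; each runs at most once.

Formula cells that run: A2, A4, A9, A10, C3, C5, C7, C8, C11, D6, F4 — 11 in total.

First evaluation (everything demanded from the output):
  C7 = MIN(-6, 8) = -6
  F4 = ABS(8) = 8
  A10 = MAX(8, -8) = 8
  C3 = MAX(-4, 8) = 8
  A9 = -8 - 8 = -16
  C8 = MAX(8, -4) = 8
  A2 = 8 - -16 = 24
  H8 = MAX(-4, -4) = -4
  C11 = MAX(-4, -6) = -4
  A4 = 24 * -4 = -96
  C5 = -4 - -96 = 92
  D6 = MAX(8, 92) = 92

Propagation after the edit:
  C7: runs — D10 8->-7; result -7.
  C11: runs — C7 -6->-7; result -4 (same value as before).
  F4: runs — D10 8->-7; result 7.
  A10: runs — F4 8->7; result 7.
  C3: runs — A10 8->7; result 7.
  A9: runs — C3 8->7; result -15.
  C8: runs — F4 8->7; result 7.
  A2: runs — C8 8->7; A9 -16->-15; result 22.
  A4: runs — A2 24->22; result -88.
  C5: runs — A4 -96->-88; result 84.
  D6: runs — C3 8->7; C5 92->84; result 84.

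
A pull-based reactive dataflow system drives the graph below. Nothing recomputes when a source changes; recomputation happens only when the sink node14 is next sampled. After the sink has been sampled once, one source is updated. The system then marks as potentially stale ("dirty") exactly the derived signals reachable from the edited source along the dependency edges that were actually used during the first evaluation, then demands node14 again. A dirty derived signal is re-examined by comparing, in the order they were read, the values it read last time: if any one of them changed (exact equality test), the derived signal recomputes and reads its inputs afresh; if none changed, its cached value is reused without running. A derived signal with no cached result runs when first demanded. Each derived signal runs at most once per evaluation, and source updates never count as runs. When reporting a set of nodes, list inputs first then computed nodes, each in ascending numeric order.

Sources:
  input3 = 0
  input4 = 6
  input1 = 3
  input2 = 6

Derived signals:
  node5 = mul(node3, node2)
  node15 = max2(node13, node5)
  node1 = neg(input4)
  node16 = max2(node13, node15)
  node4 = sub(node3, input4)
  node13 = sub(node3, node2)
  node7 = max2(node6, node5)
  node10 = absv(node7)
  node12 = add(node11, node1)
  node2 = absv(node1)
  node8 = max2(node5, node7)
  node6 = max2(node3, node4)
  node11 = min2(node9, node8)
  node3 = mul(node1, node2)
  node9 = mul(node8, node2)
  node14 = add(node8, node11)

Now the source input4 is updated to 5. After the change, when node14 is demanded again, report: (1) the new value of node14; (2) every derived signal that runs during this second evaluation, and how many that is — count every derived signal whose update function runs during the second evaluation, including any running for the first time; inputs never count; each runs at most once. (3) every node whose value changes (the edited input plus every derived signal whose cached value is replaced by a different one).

First evaluation (everything demanded from the output):
  node1 = neg(6) = -6
  node2 = absv(-6) = 6
  node3 = mul(-6, 6) = -36
  node4 = sub(-36, 6) = -42
  node5 = mul(-36, 6) = -216
  node6 = max2(-36, -42) = -36
  node7 = max2(-36, -216) = -36
  node8 = max2(-216, -36) = -36
  node9 = mul(-36, 6) = -216
  node11 = min2(-216, -36) = -216
  node14 = add(-36, -216) = -252

Propagation after the edit:
  node1: runs — input4 6->5; result -5.
  node2: runs — node1 -6->-5; result 5.
  node3: runs — node1 -6->-5; node2 6->5; result -25.
  node4: runs — node3 -36->-25; input4 6->5; result -30.
  node5: runs — node3 -36->-25; node2 6->5; result -125.
  node6: runs — node3 -36->-25; node4 -42->-30; result -25.
  node7: runs — node6 -36->-25; node5 -216->-125; result -25.
  node8: runs — node5 -216->-125; node7 -36->-25; result -25.
  node9: runs — node8 -36->-25; node2 6->5; result -125.
  node11: runs — node9 -216->-125; node8 -36->-25; result -125.
  node14: runs — node8 -36->-25; node11 -216->-125; result -150.

New value of node14: -150.
Derived signals that run: node1, node2, node3, node4, node5, node6, node7, node8, node9, node11, node14 — 11 in total.
Values that change: input4, node1, node2, node3, node4, node5, node6, node7, node8, node9, node11, node14.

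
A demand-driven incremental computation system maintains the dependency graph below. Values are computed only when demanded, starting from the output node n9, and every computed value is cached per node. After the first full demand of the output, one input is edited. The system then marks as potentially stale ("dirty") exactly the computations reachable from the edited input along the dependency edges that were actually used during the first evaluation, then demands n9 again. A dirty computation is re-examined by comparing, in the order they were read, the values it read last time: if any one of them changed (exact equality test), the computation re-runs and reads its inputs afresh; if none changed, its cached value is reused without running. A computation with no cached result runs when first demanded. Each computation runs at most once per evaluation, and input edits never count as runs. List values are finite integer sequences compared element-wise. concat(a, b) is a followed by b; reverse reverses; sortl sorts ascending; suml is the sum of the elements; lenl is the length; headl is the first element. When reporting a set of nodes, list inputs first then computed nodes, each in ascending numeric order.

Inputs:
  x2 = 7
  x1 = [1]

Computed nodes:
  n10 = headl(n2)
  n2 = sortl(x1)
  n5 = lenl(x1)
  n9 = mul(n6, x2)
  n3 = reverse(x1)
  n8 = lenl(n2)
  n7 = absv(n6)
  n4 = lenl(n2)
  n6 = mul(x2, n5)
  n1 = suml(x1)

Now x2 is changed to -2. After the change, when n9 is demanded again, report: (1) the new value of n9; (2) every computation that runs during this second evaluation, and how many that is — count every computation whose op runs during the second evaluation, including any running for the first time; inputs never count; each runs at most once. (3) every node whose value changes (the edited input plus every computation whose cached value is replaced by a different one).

First evaluation (everything demanded from the output):
  n5 = lenl([1]) = 1
  n6 = mul(7, 1) = 7
  n9 = mul(7, 7) = 49

Propagation after the edit:
  n6: runs — x2 7->-2; result -2.
  n9: runs — n6 7->-2; x2 7->-2; result 4.

New value of n9: 4.
Computations that run: n6, n9 — 2 in total.
Values that change: x2, n6, n9.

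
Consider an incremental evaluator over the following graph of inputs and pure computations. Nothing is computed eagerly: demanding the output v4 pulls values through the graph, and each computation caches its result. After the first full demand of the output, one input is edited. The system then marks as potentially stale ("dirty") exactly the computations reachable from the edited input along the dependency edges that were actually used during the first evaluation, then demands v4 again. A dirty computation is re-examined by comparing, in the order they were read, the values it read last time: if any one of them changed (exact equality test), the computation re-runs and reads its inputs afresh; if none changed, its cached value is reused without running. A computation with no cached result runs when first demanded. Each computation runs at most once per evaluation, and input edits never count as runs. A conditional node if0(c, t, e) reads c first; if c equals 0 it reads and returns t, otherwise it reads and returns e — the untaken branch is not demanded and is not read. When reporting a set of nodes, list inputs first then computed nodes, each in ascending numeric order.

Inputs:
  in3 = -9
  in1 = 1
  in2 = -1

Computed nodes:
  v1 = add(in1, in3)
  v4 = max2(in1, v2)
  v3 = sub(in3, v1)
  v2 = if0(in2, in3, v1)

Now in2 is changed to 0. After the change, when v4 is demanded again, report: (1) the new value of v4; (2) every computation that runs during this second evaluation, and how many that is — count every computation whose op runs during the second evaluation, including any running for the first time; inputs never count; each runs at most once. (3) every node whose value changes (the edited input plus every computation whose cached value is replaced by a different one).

v4 now evaluates to 1.
Run set: v2, v4 (2 run).
Changed values: in2, v2.

Initial pass — values computed on the first demand:
  v1 = add(1, -9) = -8
  v2 = if0(in2=-1 -> else branch v1) = -8
  v4 = max2(1, -8) = 1

Second demand — change propagation:
  v2: re-runs because in2 -1->0; new result -9.
  v4: re-runs because v2 -8->-9; new result 1 (unchanged).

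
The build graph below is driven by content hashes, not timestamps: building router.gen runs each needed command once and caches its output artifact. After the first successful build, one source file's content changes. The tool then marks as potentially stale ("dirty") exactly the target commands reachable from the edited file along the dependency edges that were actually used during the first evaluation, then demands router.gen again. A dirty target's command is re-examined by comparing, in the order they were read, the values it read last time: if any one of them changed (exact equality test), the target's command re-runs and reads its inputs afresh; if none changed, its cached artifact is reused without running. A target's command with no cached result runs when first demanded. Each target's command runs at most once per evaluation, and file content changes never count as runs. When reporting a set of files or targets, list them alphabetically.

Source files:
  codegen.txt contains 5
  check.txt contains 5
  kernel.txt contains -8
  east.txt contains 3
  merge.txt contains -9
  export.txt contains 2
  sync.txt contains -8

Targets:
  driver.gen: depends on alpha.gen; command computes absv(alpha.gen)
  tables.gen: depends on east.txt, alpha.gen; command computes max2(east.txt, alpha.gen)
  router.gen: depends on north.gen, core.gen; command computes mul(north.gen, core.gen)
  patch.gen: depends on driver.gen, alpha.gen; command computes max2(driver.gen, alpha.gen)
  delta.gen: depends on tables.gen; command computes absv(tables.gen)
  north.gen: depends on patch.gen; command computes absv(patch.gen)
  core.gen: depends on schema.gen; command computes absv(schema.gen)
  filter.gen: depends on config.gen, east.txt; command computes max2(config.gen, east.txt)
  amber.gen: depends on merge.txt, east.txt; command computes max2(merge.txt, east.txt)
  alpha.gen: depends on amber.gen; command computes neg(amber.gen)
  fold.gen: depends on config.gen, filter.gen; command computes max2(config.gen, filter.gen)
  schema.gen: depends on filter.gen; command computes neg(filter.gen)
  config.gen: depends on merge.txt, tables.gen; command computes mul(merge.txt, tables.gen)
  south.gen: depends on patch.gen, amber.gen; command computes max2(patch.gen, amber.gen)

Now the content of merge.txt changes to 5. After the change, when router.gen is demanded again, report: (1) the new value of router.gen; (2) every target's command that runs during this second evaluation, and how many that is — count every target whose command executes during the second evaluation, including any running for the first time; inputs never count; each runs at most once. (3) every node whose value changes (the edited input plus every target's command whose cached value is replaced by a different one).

Initial pass — values computed on the first demand:
  amber.gen = max2(-9, 3) = 3
  alpha.gen = neg(3) = -3
  driver.gen = absv(-3) = 3
  patch.gen = max2(3, -3) = 3
  north.gen = absv(3) = 3
  tables.gen = max2(3, -3) = 3
  config.gen = mul(-9, 3) = -27
  filter.gen = max2(-27, 3) = 3
  schema.gen = neg(3) = -3
  core.gen = absv(-3) = 3
  router.gen = mul(3, 3) = 9

Second demand — change propagation:
  amber.gen: re-runs because merge.txt -9->5; new result 5.
  alpha.gen: re-runs because amber.gen 3->5; new result -5.
  driver.gen: re-runs because alpha.gen -3->-5; new result 5.
  patch.gen: re-runs because driver.gen 3->5; alpha.gen -3->-5; new result 5.
  north.gen: re-runs because patch.gen 3->5; new result 5.
  tables.gen: re-runs because alpha.gen -3->-5; new result 3 (unchanged).
  config.gen: re-runs because merge.txt -9->5; new result 15.
  filter.gen: re-runs because config.gen -27->15; new result 15.
  schema.gen: re-runs because filter.gen 3->15; new result -15.
  core.gen: re-runs because schema.gen -3->-15; new result 15.
  router.gen: re-runs because north.gen 3->5; core.gen 3->15; new result 75.

router.gen now evaluates to 75.
Run set: alpha.gen, amber.gen, config.gen, core.gen, driver.gen, filter.gen, north.gen, patch.gen, router.gen, schema.gen, tables.gen (11 run).
Changed values: alpha.gen, amber.gen, config.gen, core.gen, driver.gen, filter.gen, merge.txt, north.gen, patch.gen, router.gen, schema.gen.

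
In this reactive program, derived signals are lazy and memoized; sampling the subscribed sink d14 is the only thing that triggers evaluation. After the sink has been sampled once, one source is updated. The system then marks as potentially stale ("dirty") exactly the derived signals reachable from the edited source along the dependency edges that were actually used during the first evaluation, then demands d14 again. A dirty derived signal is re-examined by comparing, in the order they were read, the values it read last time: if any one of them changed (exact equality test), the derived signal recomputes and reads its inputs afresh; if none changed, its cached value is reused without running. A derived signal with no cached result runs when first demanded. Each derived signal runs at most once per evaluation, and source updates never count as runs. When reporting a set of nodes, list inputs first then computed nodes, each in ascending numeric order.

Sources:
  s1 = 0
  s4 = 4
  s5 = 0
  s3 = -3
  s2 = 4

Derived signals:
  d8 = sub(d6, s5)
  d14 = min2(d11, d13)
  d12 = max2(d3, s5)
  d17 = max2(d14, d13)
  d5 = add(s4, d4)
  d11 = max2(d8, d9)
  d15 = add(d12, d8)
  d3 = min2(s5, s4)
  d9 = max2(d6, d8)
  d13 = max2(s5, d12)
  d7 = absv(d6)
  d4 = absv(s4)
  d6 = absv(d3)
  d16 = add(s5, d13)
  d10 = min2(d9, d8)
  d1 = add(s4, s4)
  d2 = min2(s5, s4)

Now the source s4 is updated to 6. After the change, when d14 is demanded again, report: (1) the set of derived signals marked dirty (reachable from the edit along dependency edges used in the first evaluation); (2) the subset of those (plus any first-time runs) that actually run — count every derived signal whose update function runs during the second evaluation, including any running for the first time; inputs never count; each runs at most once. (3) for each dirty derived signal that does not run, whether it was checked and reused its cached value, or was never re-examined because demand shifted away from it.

First demand of the output computes:
  d3 = min2(0, 4) = 0
  d6 = absv(0) = 0
  d8 = sub(0, 0) = 0
  d9 = max2(0, 0) = 0
  d11 = max2(0, 0) = 0
  d12 = max2(0, 0) = 0
  d13 = max2(0, 0) = 0
  d14 = min2(0, 0) = 0

After the edit, cleaning proceeds:
  d3: a read changed (s4 4->6) — executes, giving 0 — identical to its old value.
  d6: dirty, but its reads are unchanged (d3 unchanged); cached 0 stands.
  d8: dirty, but its reads are unchanged (d6 unchanged, s5 unchanged); cached 0 stands.
  d9: dirty, but its reads are unchanged (d6 unchanged, d8 unchanged); cached 0 stands.
  d11: dirty, but its reads are unchanged (d8 unchanged, d9 unchanged); cached 0 stands.
  d12: dirty, but its reads are unchanged (d3 unchanged, s5 unchanged); cached 0 stands.
  d13: dirty, but its reads are unchanged (s5 unchanged, d12 unchanged); cached 0 stands.
  d14: dirty, but its reads are unchanged (d11 unchanged, d13 unchanged); cached 0 stands.

Note the absorption at d3: it re-runs yet its value is the same, leaving the output's value untouched.

The edit dirties: d3, d6, d8, d9, d11, d12, d13, d14.
1 derived signals run: d3.
Cache hits after checking: d6, d8, d9, d11, d12, d13, d14.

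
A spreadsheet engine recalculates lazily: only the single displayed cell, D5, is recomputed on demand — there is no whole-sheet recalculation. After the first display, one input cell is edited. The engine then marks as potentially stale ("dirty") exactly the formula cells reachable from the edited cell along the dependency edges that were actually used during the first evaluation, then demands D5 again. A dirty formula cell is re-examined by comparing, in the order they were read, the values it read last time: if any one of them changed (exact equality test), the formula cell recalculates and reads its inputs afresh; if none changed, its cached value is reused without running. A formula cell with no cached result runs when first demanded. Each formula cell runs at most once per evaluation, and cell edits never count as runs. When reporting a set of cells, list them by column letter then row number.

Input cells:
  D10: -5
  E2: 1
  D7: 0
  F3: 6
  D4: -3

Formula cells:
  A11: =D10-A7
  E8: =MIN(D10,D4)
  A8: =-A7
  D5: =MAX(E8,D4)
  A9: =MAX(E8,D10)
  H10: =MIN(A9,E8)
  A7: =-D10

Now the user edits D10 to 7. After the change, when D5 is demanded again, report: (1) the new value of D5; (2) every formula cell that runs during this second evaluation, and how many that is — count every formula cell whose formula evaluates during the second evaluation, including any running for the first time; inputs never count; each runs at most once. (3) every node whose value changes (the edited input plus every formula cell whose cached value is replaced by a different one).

New value of D5: -3.
Formula cells that run: D5, E8 — 2 in total.
Values that change: D10, E8.

First evaluation (everything demanded from the output):
  E8 = MIN(-5, -3) = -5
  D5 = MAX(-5, -3) = -3

Propagation after the edit:
  E8: runs — D10 -5->7; result -3.
  D5: runs — E8 -5->-3; result -3 (same value as before).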